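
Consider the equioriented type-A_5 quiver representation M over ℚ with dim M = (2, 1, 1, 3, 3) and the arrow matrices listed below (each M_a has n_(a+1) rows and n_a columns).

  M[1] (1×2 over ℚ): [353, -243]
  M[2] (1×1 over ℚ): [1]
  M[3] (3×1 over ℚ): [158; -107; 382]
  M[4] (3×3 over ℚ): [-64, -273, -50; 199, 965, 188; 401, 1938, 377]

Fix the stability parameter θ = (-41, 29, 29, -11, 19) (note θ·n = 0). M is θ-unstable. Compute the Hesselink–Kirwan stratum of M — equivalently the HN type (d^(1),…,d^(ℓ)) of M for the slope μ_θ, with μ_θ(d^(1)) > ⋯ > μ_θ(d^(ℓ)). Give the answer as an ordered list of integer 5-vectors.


Barcode: M ≅ I[1,1], I[1,5], I[4,5]^2. HN layers by μ_θ (4 steps, strictly decreasing):
  μ^(1)=19; μ^(2)=47/3; μ^(3)=-11; μ^(4)=-41

((0, 0, 0, 0, 3); (0, 1, 1, 1, 0); (0, 0, 0, 2, 0); (2, 0, 0, 0, 0))


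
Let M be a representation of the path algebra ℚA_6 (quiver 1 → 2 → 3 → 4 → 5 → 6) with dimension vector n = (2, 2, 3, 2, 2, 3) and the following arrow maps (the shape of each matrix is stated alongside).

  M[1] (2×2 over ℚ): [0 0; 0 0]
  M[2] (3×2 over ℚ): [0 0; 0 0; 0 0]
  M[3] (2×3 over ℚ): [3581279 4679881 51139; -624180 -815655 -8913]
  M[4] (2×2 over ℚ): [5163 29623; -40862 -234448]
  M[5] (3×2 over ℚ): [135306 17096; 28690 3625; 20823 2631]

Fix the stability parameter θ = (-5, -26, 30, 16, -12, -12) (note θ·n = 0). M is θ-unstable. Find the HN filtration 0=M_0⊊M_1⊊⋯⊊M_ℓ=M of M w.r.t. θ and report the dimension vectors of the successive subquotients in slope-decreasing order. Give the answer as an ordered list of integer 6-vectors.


Via rank(M_{q-1}∘⋯∘M_p): M ≅ I[1,1]^2, I[2,2]^2, I[3,3], I[3,6]^2, I[6,6].
μ_θ-semistable layers: μ^(1)=30; μ^(2)=11/2; μ^(3)=-5; μ^(4)=-12; μ^(5)=-26

((0, 0, 1, 0, 0, 0); (0, 0, 2, 2, 2, 2); (2, 0, 0, 0, 0, 0); (0, 0, 0, 0, 0, 1); (0, 2, 0, 0, 0, 0))


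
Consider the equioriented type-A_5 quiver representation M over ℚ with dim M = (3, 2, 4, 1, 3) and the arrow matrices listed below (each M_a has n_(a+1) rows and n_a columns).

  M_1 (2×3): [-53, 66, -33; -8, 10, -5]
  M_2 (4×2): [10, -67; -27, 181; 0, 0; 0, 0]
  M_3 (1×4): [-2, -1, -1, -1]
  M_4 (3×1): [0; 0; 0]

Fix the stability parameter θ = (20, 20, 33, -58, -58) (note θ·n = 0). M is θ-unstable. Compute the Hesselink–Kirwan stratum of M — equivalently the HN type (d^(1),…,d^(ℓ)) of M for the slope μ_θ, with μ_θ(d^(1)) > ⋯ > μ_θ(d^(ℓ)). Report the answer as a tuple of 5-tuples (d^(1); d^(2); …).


Interval decomposition of M: I[1,1], I[1,3], I[1,4], I[3,3]^2, I[5,5]^3.
HN type (ℓ=4): μ^(1)=33; μ^(2)=20; μ^(3)=15/4; μ^(4)=-58

((0, 0, 3, 0, 0); (2, 1, 0, 0, 0); (1, 1, 1, 1, 0); (0, 0, 0, 0, 3))


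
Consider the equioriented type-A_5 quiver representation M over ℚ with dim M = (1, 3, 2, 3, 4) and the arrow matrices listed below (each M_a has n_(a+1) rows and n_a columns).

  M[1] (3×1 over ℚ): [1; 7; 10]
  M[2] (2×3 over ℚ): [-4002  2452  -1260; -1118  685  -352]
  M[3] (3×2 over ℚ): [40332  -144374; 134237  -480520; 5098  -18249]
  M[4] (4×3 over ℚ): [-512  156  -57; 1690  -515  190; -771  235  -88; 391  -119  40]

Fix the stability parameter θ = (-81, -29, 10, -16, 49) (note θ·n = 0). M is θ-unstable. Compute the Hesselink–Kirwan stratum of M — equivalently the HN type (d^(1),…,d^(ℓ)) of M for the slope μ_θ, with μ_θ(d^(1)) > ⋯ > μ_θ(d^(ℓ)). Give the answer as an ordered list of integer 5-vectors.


Barcode: M ≅ I[1,5], I[2,2], I[2,5], I[4,5], I[5,5]. HN layers by μ_θ (5 steps, strictly decreasing):
  μ^(1)=49; μ^(2)=-3; μ^(3)=-16; μ^(4)=-29; μ^(5)=-81

((0, 0, 0, 0, 4); (0, 0, 2, 2, 0); (0, 0, 0, 1, 0); (0, 3, 0, 0, 0); (1, 0, 0, 0, 0))


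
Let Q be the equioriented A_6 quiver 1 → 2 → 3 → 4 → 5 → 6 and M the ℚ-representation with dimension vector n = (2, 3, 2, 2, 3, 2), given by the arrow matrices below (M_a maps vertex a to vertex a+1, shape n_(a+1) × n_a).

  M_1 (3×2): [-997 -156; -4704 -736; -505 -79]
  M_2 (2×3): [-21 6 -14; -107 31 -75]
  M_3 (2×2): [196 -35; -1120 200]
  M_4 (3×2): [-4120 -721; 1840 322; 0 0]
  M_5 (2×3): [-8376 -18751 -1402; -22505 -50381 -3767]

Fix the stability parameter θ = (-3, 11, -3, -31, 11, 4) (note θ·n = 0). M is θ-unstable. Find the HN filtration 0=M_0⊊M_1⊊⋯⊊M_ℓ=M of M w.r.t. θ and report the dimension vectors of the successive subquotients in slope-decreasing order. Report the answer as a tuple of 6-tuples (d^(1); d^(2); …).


Barcode: M ≅ I[1,3], I[1,4], I[2,2], I[4,6], I[5,5], I[5,6]. HN layers by μ_θ (6 steps, strictly decreasing):
  μ^(1)=11; μ^(2)=15/2; μ^(3)=4; μ^(4)=-3; μ^(5)=-13/2; μ^(6)=-31

((0, 1, 0, 0, 1, 0); (0, 0, 0, 0, 2, 2); (0, 1, 1, 0, 0, 0); (1, 0, 0, 0, 0, 0); (1, 1, 1, 1, 0, 0); (0, 0, 0, 1, 0, 0))


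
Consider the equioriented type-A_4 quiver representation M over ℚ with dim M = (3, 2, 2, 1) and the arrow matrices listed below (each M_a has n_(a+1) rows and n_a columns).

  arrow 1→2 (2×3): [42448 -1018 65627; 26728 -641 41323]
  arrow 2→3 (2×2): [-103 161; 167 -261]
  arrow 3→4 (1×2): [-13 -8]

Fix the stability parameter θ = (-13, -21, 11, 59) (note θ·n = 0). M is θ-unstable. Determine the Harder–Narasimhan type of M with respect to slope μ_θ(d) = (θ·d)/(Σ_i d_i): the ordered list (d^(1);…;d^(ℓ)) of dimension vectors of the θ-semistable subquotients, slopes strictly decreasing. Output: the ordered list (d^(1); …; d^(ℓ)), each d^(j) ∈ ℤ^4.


Barcode: M ≅ I[1,1], I[1,3], I[1,4]. HN layers by μ_θ (4 steps, strictly decreasing):
  μ^(1)=59; μ^(2)=11; μ^(3)=-13; μ^(4)=-17

((0, 0, 0, 1); (0, 0, 2, 0); (1, 0, 0, 0); (2, 2, 0, 0))


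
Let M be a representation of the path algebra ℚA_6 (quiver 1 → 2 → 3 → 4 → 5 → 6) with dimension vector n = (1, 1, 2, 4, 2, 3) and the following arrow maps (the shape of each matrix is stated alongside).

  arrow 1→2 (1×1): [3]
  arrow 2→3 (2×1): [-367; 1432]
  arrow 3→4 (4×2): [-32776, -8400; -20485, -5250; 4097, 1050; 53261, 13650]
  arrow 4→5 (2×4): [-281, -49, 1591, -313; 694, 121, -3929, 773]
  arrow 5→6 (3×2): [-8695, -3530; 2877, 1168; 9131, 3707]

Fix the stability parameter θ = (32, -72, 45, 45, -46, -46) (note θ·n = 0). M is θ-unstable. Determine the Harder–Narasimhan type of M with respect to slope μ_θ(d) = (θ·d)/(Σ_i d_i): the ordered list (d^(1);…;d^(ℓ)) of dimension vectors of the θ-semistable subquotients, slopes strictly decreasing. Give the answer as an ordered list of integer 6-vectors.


Via rank(M_{q-1}∘⋯∘M_p): M ≅ I[1,6], I[3,3], I[4,4]^2, I[4,6], I[6,6].
μ_θ-semistable layers: μ^(1)=45; μ^(2)=-1/2; μ^(3)=-47/3; μ^(4)=-20; μ^(5)=-46

((0, 0, 1, 2, 0, 0); (0, 0, 1, 1, 1, 1); (0, 0, 0, 1, 1, 1); (1, 1, 0, 0, 0, 0); (0, 0, 0, 0, 0, 1))


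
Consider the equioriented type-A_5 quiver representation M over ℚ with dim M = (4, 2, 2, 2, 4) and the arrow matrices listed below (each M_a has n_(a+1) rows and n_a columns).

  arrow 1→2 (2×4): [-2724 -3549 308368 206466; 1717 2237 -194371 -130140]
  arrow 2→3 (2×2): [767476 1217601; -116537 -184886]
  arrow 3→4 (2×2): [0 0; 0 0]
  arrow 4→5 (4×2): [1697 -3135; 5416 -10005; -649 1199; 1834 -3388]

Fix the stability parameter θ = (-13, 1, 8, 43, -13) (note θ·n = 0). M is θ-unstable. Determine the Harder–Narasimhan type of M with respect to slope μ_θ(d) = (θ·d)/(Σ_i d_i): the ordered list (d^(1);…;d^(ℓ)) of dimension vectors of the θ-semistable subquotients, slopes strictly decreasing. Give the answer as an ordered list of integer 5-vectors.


Interval decomposition of M: I[1,1]^2, I[1,3]^2, I[4,5]^2, I[5,5]^2.
HN type (ℓ=4): μ^(1)=15; μ^(2)=8; μ^(3)=1; μ^(4)=-13

((0, 0, 0, 2, 2); (0, 0, 2, 0, 0); (0, 2, 0, 0, 0); (4, 0, 0, 0, 2))


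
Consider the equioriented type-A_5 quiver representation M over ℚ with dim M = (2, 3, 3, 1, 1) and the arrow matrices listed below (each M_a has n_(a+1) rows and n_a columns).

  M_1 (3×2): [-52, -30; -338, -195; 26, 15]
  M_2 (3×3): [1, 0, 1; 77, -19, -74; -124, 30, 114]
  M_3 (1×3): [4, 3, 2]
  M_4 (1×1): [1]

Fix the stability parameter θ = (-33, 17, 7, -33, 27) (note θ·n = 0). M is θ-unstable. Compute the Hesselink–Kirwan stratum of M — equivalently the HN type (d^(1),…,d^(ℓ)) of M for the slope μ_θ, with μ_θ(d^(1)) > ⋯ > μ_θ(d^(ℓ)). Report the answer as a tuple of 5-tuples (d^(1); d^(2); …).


Via rank(M_{q-1}∘⋯∘M_p): M ≅ I[1,1], I[1,5], I[2,3]^2.
μ_θ-semistable layers: μ^(1)=27; μ^(2)=12; μ^(3)=-3; μ^(4)=-33

((0, 0, 0, 0, 1); (0, 2, 2, 0, 0); (0, 1, 1, 1, 0); (2, 0, 0, 0, 0))


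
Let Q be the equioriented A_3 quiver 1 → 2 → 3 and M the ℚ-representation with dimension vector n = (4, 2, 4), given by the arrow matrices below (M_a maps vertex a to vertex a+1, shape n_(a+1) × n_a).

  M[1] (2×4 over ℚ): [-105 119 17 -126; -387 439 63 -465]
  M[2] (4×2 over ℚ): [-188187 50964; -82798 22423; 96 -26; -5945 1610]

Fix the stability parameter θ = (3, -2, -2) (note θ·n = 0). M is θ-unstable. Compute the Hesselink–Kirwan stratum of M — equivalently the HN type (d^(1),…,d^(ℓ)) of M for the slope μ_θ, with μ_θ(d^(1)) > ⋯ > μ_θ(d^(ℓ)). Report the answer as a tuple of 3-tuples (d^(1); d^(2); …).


Via rank(M_{q-1}∘⋯∘M_p): M ≅ I[1,1]^2, I[1,3]^2, I[3,3]^2.
μ_θ-semistable layers: μ^(1)=3; μ^(2)=-1/3; μ^(3)=-2

((2, 0, 0); (2, 2, 2); (0, 0, 2))


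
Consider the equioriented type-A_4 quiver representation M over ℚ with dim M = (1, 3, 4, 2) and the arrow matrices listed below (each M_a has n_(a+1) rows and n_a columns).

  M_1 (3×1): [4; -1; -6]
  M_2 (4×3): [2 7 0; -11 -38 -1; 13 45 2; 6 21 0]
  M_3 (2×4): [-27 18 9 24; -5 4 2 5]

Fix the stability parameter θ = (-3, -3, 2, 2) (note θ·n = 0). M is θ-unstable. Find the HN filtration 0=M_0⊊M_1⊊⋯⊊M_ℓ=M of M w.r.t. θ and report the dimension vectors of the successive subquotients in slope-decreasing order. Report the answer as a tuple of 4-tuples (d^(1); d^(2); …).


Barcode: M ≅ I[1,3], I[2,3], I[2,4], I[3,4]. HN layers by μ_θ (2 steps, strictly decreasing):
  μ^(1)=2; μ^(2)=-3

((0, 0, 4, 2); (1, 3, 0, 0))


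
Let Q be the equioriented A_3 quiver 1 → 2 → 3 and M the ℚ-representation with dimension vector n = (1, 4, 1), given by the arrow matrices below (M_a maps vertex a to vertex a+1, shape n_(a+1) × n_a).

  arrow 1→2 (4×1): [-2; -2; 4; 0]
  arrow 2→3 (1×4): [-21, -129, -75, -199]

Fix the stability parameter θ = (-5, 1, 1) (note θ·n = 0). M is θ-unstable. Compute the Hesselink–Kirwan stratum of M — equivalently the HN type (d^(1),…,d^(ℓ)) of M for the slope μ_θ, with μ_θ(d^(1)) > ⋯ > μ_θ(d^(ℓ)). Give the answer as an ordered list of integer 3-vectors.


Via rank(M_{q-1}∘⋯∘M_p): M ≅ I[1,2], I[2,2]^2, I[2,3].
μ_θ-semistable layers: μ^(1)=1; μ^(2)=-5

((0, 4, 1); (1, 0, 0))


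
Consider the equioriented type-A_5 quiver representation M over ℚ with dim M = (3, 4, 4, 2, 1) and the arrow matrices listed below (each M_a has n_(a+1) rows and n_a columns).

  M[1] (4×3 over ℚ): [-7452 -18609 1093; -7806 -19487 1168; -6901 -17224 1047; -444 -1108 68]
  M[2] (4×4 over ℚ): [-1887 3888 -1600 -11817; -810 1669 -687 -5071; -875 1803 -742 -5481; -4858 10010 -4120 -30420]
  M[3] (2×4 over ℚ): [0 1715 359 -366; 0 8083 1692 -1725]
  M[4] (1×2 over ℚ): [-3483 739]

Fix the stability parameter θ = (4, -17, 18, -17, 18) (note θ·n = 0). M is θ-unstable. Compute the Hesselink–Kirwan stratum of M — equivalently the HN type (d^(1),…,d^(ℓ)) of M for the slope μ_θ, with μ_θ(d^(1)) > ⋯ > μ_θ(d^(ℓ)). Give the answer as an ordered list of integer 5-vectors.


Interval decomposition of M: I[1,3], I[1,4], I[1,5], I[2,3].
HN type (ℓ=4): μ^(1)=18; μ^(2)=1/2; μ^(3)=-13/2; μ^(4)=-17

((0, 0, 2, 0, 1); (0, 0, 2, 2, 0); (3, 3, 0, 0, 0); (0, 1, 0, 0, 0))


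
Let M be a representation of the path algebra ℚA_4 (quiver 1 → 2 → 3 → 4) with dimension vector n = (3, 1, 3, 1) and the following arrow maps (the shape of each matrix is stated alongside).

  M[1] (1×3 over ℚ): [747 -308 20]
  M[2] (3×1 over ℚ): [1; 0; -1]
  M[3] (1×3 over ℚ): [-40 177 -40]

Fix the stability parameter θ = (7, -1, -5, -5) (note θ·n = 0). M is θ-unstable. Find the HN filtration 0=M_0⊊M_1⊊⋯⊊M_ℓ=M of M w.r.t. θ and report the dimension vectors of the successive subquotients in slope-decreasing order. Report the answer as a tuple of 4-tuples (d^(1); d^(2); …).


Via rank(M_{q-1}∘⋯∘M_p): M ≅ I[1,1]^2, I[1,3], I[3,3], I[3,4].
μ_θ-semistable layers: μ^(1)=7; μ^(2)=1/3; μ^(3)=-5

((2, 0, 0, 0); (1, 1, 1, 0); (0, 0, 2, 1))


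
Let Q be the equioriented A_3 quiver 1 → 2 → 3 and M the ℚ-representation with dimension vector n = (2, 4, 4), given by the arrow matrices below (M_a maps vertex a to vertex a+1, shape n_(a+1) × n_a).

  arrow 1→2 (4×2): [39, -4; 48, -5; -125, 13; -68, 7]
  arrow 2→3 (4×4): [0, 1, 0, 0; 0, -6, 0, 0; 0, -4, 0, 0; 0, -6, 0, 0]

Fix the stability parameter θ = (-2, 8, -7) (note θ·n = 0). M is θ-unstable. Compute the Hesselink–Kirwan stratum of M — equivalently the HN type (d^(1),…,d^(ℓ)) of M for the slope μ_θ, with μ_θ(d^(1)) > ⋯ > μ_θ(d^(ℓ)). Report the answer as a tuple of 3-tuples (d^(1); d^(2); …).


Barcode: M ≅ I[1,2], I[1,3], I[2,2]^2, I[3,3]^3. HN layers by μ_θ (4 steps, strictly decreasing):
  μ^(1)=8; μ^(2)=1/2; μ^(3)=-2; μ^(4)=-7

((0, 3, 0); (0, 1, 1); (2, 0, 0); (0, 0, 3))


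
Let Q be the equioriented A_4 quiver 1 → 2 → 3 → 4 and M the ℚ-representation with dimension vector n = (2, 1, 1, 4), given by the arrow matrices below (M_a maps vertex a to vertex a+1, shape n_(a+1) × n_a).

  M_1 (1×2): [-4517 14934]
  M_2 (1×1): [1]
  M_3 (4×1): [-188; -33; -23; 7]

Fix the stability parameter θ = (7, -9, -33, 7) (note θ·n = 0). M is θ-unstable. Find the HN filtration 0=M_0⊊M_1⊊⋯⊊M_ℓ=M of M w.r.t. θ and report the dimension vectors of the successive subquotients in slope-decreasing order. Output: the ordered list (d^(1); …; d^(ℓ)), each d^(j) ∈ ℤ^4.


Interval decomposition of M: I[1,1], I[1,4], I[4,4]^3.
HN type (ℓ=2): μ^(1)=7; μ^(2)=-35/3

((1, 0, 0, 4); (1, 1, 1, 0))


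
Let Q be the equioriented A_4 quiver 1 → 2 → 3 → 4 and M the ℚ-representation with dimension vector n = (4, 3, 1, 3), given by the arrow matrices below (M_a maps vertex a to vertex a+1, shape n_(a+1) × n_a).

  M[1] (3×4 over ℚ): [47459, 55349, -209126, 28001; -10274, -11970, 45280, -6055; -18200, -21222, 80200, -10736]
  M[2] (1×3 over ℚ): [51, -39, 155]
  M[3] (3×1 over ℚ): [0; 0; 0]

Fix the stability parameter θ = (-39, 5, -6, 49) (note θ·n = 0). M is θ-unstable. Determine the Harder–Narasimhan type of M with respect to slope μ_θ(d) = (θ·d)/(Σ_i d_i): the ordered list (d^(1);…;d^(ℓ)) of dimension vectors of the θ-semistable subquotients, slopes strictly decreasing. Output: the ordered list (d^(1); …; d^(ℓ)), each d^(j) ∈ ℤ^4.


Interval decomposition of M: I[1,1], I[1,2]^2, I[1,3], I[4,4]^3.
HN type (ℓ=4): μ^(1)=49; μ^(2)=5; μ^(3)=-1/2; μ^(4)=-39

((0, 0, 0, 3); (0, 2, 0, 0); (0, 1, 1, 0); (4, 0, 0, 0))


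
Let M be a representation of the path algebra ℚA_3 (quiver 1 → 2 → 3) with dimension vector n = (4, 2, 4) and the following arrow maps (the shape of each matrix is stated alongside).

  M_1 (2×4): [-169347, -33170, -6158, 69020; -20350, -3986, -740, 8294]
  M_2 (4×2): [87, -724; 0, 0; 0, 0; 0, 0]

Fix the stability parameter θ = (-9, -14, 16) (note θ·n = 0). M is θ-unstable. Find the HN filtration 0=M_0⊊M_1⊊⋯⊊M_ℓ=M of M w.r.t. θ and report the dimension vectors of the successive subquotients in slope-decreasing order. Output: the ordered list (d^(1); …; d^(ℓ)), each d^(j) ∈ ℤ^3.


Via rank(M_{q-1}∘⋯∘M_p): M ≅ I[1,1]^2, I[1,2], I[1,3], I[3,3]^3.
μ_θ-semistable layers: μ^(1)=16; μ^(2)=-9; μ^(3)=-23/2

((0, 0, 4); (2, 0, 0); (2, 2, 0))


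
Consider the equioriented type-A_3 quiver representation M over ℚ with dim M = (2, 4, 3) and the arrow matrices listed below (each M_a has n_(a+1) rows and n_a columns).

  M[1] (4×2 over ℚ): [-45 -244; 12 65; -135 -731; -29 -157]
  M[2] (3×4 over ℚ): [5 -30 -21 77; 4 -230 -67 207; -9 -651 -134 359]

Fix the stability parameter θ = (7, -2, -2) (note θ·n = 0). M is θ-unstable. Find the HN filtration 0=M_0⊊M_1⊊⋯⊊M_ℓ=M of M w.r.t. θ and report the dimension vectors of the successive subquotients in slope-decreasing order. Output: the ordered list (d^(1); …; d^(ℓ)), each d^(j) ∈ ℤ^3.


Interval decomposition of M: I[1,2], I[1,3], I[2,3]^2.
HN type (ℓ=3): μ^(1)=5/2; μ^(2)=1; μ^(3)=-2

((1, 1, 0); (1, 1, 1); (0, 2, 2))


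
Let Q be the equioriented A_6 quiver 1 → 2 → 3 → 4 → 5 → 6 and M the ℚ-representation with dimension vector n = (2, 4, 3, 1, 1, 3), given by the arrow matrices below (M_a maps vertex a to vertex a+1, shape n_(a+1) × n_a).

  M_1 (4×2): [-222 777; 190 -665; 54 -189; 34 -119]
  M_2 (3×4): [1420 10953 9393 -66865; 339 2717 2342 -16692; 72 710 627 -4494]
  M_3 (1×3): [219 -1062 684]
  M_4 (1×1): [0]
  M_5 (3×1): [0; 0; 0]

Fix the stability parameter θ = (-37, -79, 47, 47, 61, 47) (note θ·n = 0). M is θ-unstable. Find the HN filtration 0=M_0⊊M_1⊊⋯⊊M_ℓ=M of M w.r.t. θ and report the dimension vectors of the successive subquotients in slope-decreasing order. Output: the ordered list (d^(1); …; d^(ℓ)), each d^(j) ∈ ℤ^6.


Via rank(M_{q-1}∘⋯∘M_p): M ≅ I[1,1], I[1,4], I[2,2], I[2,3]^2, I[5,5], I[6,6]^3.
μ_θ-semistable layers: μ^(1)=61; μ^(2)=47; μ^(3)=-37; μ^(4)=-58; μ^(5)=-79

((0, 0, 0, 0, 1, 0); (0, 0, 3, 1, 0, 3); (1, 0, 0, 0, 0, 0); (1, 1, 0, 0, 0, 0); (0, 3, 0, 0, 0, 0))


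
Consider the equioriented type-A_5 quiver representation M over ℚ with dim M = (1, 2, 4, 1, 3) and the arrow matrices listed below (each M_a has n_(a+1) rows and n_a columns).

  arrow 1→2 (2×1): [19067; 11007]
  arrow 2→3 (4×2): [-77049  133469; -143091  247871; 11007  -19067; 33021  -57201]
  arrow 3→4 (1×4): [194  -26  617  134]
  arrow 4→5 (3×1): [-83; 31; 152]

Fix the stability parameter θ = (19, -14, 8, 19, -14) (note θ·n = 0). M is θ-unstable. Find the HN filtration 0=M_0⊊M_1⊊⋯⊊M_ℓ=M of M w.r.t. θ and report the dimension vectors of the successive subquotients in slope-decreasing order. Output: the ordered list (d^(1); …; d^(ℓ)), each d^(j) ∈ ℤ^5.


Interval decomposition of M: I[1,2], I[2,5], I[3,3]^3, I[5,5]^2.
HN type (ℓ=4): μ^(1)=8; μ^(2)=13/3; μ^(3)=5/2; μ^(4)=-14

((0, 0, 3, 0, 0); (0, 0, 1, 1, 1); (1, 1, 0, 0, 0); (0, 1, 0, 0, 2))


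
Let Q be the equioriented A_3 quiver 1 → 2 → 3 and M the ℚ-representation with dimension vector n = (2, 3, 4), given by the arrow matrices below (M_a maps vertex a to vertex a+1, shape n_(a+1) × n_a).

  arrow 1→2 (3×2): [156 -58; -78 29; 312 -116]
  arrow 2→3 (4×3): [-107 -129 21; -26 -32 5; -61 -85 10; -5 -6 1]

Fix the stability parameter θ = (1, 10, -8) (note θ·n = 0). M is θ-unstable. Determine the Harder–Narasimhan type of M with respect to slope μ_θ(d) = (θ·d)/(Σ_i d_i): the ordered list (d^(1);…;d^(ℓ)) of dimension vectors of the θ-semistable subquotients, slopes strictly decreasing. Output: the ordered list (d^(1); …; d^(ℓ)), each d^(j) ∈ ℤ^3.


Barcode: M ≅ I[1,1], I[1,3], I[2,3]^2, I[3,3]. HN layers by μ_θ (2 steps, strictly decreasing):
  μ^(1)=1; μ^(2)=-8

((2, 3, 3); (0, 0, 1))


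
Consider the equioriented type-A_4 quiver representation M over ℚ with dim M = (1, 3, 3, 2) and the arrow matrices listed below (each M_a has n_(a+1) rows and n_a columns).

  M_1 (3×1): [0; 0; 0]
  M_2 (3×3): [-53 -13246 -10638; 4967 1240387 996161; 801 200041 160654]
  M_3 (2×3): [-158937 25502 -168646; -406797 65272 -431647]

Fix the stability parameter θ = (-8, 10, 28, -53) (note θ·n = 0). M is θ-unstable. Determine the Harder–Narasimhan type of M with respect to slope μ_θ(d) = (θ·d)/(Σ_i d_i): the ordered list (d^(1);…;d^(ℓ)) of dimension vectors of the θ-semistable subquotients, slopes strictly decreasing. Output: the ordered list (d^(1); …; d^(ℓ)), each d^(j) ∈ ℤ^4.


Via rank(M_{q-1}∘⋯∘M_p): M ≅ I[1,1], I[2,3], I[2,4]^2.
μ_θ-semistable layers: μ^(1)=28; μ^(2)=10; μ^(3)=-5; μ^(4)=-8

((0, 0, 1, 0); (0, 1, 0, 0); (0, 2, 2, 2); (1, 0, 0, 0))


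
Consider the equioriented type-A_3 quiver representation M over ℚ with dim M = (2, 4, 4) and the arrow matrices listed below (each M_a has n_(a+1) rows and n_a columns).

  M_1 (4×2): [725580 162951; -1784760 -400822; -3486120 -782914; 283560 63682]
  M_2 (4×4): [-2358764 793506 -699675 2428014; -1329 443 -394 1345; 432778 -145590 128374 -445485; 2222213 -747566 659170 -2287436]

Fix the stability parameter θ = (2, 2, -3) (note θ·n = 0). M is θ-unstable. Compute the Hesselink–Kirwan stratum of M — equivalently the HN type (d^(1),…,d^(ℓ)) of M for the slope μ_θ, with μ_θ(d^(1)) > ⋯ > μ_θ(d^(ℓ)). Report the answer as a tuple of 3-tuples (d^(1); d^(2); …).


Via rank(M_{q-1}∘⋯∘M_p): M ≅ I[1,1], I[1,3], I[2,3]^3.
μ_θ-semistable layers: μ^(1)=2; μ^(2)=1/3; μ^(3)=-1/2

((1, 0, 0); (1, 1, 1); (0, 3, 3))


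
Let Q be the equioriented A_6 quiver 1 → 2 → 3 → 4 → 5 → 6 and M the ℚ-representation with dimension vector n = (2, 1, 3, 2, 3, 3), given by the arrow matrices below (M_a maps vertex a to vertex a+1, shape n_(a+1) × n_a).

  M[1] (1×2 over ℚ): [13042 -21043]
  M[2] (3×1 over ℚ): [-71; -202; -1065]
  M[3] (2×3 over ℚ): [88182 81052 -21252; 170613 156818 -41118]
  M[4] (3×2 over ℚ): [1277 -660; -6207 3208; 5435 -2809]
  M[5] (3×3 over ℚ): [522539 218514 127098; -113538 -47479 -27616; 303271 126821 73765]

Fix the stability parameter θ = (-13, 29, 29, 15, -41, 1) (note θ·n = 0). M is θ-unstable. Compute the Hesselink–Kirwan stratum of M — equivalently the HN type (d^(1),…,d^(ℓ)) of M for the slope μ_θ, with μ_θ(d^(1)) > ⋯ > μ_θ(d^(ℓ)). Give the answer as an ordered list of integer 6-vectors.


Interval decomposition of M: I[1,1], I[1,6], I[3,3]^2, I[4,6], I[5,6].
HN type (ℓ=5): μ^(1)=29; μ^(2)=33/5; μ^(3)=1; μ^(4)=-13; μ^(5)=-41

((0, 0, 2, 0, 0, 0); (0, 1, 1, 1, 1, 1); (0, 0, 0, 0, 0, 2); (2, 0, 0, 1, 1, 0); (0, 0, 0, 0, 1, 0))


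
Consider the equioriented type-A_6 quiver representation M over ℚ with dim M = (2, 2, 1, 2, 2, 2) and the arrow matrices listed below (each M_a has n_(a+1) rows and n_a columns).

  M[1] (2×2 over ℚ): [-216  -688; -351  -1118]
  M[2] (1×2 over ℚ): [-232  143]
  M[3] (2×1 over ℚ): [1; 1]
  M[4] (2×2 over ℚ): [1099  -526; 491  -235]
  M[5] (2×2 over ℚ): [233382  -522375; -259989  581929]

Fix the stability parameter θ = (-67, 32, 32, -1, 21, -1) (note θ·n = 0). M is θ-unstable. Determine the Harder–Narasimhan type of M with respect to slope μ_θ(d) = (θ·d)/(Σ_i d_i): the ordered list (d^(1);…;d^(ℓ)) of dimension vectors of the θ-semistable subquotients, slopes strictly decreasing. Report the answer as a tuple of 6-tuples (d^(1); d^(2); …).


Barcode: M ≅ I[1,1], I[1,6], I[2,2], I[4,6]. HN layers by μ_θ (5 steps, strictly decreasing):
  μ^(1)=32; μ^(2)=83/5; μ^(3)=10; μ^(4)=-1; μ^(5)=-67

((0, 1, 0, 0, 0, 0); (0, 1, 1, 1, 1, 1); (0, 0, 0, 0, 1, 1); (0, 0, 0, 1, 0, 0); (2, 0, 0, 0, 0, 0))


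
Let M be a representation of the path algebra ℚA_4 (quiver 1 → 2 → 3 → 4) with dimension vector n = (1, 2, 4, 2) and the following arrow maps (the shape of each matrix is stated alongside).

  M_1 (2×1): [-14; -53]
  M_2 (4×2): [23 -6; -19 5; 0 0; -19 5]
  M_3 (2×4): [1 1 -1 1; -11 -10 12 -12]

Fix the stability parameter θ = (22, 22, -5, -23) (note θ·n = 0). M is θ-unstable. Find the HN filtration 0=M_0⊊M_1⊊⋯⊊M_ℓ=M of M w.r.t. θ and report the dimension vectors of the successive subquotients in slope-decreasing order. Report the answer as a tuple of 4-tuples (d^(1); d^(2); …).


Barcode: M ≅ I[1,4], I[2,3], I[3,3], I[3,4]. HN layers by μ_θ (4 steps, strictly decreasing):
  μ^(1)=17/2; μ^(2)=4; μ^(3)=-5; μ^(4)=-14

((0, 1, 1, 0); (1, 1, 1, 1); (0, 0, 1, 0); (0, 0, 1, 1))


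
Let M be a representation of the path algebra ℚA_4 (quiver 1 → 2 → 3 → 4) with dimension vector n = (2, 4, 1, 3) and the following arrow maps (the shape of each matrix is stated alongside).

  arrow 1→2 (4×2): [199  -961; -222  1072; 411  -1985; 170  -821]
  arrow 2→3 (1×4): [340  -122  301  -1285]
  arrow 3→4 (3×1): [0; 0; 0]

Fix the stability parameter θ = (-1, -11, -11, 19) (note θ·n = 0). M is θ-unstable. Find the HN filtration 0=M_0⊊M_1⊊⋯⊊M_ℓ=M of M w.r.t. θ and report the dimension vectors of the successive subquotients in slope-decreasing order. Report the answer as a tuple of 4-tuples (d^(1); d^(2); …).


Via rank(M_{q-1}∘⋯∘M_p): M ≅ I[1,2], I[1,3], I[2,2]^2, I[4,4]^3.
μ_θ-semistable layers: μ^(1)=19; μ^(2)=-6; μ^(3)=-23/3; μ^(4)=-11

((0, 0, 0, 3); (1, 1, 0, 0); (1, 1, 1, 0); (0, 2, 0, 0))


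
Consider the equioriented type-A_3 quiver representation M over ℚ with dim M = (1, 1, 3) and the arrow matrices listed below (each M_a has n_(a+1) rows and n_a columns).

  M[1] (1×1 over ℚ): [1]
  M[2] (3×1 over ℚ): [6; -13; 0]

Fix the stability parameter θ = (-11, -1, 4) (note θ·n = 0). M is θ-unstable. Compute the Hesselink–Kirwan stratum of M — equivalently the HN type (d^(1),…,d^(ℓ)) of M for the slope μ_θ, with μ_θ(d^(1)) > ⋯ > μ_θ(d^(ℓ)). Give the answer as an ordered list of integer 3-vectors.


Interval decomposition of M: I[1,3], I[3,3]^2.
HN type (ℓ=3): μ^(1)=4; μ^(2)=-1; μ^(3)=-11

((0, 0, 3); (0, 1, 0); (1, 0, 0))


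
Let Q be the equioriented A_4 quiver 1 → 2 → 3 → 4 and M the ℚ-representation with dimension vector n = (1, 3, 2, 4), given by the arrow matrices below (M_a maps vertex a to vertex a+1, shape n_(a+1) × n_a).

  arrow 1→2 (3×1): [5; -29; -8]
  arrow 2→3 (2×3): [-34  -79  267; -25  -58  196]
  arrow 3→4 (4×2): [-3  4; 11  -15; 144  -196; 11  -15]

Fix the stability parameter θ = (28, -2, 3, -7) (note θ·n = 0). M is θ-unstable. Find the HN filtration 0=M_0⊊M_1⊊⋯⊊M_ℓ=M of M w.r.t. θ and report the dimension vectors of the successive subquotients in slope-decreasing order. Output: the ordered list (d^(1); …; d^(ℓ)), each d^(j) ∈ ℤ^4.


Via rank(M_{q-1}∘⋯∘M_p): M ≅ I[1,4], I[2,2], I[2,4], I[4,4]^2.
μ_θ-semistable layers: μ^(1)=11/2; μ^(2)=-2; μ^(3)=-7

((1, 1, 1, 1); (0, 2, 1, 1); (0, 0, 0, 2))


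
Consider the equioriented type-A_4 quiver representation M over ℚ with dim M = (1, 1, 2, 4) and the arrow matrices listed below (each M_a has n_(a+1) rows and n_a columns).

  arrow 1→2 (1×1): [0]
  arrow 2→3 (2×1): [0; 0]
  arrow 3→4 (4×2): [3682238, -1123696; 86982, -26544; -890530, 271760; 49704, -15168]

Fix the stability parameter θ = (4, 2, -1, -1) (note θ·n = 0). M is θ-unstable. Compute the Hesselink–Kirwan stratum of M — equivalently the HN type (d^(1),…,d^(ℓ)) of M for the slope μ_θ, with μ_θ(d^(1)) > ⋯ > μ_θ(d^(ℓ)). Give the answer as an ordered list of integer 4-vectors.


Interval decomposition of M: I[1,1], I[2,2], I[3,3], I[3,4], I[4,4]^3.
HN type (ℓ=3): μ^(1)=4; μ^(2)=2; μ^(3)=-1

((1, 0, 0, 0); (0, 1, 0, 0); (0, 0, 2, 4))


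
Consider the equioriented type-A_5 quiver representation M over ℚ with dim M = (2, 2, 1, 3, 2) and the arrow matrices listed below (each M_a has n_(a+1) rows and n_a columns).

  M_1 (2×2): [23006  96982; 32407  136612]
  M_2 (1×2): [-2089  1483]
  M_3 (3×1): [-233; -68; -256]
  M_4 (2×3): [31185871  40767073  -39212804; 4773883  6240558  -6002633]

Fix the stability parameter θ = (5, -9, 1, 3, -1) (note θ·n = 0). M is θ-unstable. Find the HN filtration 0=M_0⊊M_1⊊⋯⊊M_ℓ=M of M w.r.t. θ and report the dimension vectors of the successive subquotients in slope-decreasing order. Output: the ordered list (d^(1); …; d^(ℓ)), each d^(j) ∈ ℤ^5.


Interval decomposition of M: I[1,2], I[1,5], I[4,4], I[4,5].
HN type (ℓ=3): μ^(1)=3; μ^(2)=1; μ^(3)=-2

((0, 0, 0, 1, 0); (0, 0, 1, 2, 2); (2, 2, 0, 0, 0))


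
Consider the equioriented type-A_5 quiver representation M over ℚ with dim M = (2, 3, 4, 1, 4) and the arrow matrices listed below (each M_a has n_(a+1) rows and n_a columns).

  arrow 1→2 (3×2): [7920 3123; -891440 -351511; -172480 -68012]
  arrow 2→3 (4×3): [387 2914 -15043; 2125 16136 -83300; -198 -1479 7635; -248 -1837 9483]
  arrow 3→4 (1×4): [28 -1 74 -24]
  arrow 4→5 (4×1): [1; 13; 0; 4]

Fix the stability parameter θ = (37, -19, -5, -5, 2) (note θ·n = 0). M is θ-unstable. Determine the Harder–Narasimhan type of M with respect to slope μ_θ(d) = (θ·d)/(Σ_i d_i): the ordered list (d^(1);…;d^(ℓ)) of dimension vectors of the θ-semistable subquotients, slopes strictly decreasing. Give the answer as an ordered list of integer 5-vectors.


Interval decomposition of M: I[1,1], I[1,5], I[2,3]^2, I[3,3], I[5,5]^3.
HN type (ℓ=4): μ^(1)=37; μ^(2)=2; μ^(3)=-5; μ^(4)=-19

((1, 0, 0, 0, 0); (1, 1, 1, 1, 4); (0, 0, 3, 0, 0); (0, 2, 0, 0, 0))


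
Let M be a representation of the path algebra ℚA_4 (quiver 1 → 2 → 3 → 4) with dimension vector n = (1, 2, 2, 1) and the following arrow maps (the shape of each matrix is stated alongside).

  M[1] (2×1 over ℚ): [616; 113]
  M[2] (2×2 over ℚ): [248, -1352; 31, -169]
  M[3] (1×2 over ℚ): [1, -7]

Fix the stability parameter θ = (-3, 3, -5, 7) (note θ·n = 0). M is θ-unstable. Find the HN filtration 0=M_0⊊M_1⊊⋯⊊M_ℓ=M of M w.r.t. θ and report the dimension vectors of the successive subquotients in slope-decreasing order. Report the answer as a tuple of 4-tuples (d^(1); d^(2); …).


Via rank(M_{q-1}∘⋯∘M_p): M ≅ I[1,4], I[2,2], I[3,3].
μ_θ-semistable layers: μ^(1)=7; μ^(2)=3; μ^(3)=-1; μ^(4)=-3; μ^(5)=-5

((0, 0, 0, 1); (0, 1, 0, 0); (0, 1, 1, 0); (1, 0, 0, 0); (0, 0, 1, 0))


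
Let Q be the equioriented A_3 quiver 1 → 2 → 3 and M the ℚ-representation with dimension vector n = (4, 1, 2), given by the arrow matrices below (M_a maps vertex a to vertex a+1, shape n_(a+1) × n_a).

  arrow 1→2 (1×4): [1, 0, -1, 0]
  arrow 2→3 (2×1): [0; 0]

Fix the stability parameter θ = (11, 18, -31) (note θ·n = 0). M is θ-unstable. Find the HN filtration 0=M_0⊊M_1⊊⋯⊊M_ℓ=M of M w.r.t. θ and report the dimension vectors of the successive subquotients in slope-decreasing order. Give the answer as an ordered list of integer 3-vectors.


Via rank(M_{q-1}∘⋯∘M_p): M ≅ I[1,1]^3, I[1,2], I[3,3]^2.
μ_θ-semistable layers: μ^(1)=18; μ^(2)=11; μ^(3)=-31

((0, 1, 0); (4, 0, 0); (0, 0, 2))


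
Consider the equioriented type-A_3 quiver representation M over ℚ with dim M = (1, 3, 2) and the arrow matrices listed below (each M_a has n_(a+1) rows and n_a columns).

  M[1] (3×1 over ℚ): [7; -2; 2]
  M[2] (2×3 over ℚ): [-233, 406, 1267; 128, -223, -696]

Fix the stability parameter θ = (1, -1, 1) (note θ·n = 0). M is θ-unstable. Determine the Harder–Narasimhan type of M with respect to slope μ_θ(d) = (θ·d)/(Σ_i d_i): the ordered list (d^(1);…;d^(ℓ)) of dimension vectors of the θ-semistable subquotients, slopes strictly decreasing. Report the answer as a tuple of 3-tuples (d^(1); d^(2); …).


Interval decomposition of M: I[1,3], I[2,2], I[2,3].
HN type (ℓ=3): μ^(1)=1; μ^(2)=0; μ^(3)=-1

((0, 0, 2); (1, 1, 0); (0, 2, 0))


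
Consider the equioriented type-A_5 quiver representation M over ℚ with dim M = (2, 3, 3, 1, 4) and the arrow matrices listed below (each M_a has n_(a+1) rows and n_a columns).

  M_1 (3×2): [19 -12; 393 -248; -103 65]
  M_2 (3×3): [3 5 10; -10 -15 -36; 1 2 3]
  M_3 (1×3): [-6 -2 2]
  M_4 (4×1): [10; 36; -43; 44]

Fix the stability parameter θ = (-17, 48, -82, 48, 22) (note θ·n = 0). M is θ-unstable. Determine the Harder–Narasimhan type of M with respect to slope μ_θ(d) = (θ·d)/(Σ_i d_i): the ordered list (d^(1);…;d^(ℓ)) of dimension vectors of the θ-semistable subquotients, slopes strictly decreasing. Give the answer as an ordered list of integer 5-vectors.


Barcode: M ≅ I[1,3], I[1,5], I[2,3], I[5,5]^3. HN layers by μ_θ (3 steps, strictly decreasing):
  μ^(1)=35; μ^(2)=22; μ^(3)=-17

((0, 0, 0, 1, 1); (0, 0, 0, 0, 3); (2, 3, 3, 0, 0))


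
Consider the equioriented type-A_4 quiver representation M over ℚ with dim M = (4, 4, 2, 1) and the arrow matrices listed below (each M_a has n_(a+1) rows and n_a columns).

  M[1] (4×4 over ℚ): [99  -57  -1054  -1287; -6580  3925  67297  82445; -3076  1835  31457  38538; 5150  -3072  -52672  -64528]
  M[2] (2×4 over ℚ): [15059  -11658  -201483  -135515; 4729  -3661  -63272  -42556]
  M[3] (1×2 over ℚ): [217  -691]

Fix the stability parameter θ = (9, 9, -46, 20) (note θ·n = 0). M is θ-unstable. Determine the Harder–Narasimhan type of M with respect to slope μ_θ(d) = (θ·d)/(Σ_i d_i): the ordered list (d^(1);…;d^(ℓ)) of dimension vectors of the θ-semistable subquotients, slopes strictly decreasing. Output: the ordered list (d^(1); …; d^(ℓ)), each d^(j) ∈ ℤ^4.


Interval decomposition of M: I[1,2]^2, I[1,3], I[1,4].
HN type (ℓ=3): μ^(1)=20; μ^(2)=9; μ^(3)=-28/3

((0, 0, 0, 1); (2, 2, 0, 0); (2, 2, 2, 0))


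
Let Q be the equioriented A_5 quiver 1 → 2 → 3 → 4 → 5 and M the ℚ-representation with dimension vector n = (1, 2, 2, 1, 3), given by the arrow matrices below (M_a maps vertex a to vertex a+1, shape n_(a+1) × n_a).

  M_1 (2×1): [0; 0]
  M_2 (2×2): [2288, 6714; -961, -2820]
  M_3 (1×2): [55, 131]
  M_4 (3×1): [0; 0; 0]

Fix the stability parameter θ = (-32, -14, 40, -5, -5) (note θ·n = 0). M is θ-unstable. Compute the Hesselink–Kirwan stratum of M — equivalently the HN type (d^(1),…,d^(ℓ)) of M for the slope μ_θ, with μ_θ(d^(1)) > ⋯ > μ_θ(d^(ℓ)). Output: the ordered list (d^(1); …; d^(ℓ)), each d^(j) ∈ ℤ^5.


Interval decomposition of M: I[1,1], I[2,3], I[2,4], I[5,5]^3.
HN type (ℓ=5): μ^(1)=40; μ^(2)=35/2; μ^(3)=-5; μ^(4)=-14; μ^(5)=-32

((0, 0, 1, 0, 0); (0, 0, 1, 1, 0); (0, 0, 0, 0, 3); (0, 2, 0, 0, 0); (1, 0, 0, 0, 0))


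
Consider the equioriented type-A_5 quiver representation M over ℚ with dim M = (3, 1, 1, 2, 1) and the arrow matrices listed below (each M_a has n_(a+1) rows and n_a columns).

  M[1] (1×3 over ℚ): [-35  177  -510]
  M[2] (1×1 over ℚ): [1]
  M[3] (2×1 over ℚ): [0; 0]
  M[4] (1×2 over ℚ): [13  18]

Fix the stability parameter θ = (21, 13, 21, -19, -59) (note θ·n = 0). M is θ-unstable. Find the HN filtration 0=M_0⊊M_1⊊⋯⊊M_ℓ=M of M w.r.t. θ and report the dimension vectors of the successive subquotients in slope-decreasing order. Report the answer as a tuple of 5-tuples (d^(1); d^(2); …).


Via rank(M_{q-1}∘⋯∘M_p): M ≅ I[1,1]^2, I[1,3], I[4,4], I[4,5].
μ_θ-semistable layers: μ^(1)=21; μ^(2)=17; μ^(3)=-19; μ^(4)=-39

((2, 0, 1, 0, 0); (1, 1, 0, 0, 0); (0, 0, 0, 1, 0); (0, 0, 0, 1, 1))


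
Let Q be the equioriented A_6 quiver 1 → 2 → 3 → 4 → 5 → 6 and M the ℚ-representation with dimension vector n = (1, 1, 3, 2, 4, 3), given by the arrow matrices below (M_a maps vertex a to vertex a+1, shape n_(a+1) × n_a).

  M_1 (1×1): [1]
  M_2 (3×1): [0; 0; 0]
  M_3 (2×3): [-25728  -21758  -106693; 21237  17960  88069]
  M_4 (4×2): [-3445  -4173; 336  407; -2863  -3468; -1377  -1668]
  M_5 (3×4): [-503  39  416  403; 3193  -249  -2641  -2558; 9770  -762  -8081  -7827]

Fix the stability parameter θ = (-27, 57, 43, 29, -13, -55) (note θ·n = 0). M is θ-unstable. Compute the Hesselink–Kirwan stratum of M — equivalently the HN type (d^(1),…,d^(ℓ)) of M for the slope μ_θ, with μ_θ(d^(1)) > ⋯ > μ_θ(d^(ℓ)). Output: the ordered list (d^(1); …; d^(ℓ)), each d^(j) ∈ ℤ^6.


Interval decomposition of M: I[1,2], I[3,3], I[3,5]^2, I[5,6]^2, I[6,6].
HN type (ℓ=6): μ^(1)=57; μ^(2)=43; μ^(3)=59/3; μ^(4)=-27; μ^(5)=-34; μ^(6)=-55

((0, 1, 0, 0, 0, 0); (0, 0, 1, 0, 0, 0); (0, 0, 2, 2, 2, 0); (1, 0, 0, 0, 0, 0); (0, 0, 0, 0, 2, 2); (0, 0, 0, 0, 0, 1))


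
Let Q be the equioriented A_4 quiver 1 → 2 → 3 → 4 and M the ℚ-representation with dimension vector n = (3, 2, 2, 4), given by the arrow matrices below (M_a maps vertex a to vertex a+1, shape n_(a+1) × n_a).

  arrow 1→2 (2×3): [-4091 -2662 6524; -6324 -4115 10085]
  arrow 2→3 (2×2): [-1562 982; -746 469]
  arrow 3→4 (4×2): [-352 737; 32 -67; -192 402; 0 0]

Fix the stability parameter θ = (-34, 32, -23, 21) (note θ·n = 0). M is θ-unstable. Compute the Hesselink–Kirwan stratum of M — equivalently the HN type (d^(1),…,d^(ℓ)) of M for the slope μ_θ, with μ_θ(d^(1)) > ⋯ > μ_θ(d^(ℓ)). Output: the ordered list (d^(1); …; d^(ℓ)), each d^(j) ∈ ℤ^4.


Barcode: M ≅ I[1,1], I[1,3], I[1,4], I[4,4]^3. HN layers by μ_θ (3 steps, strictly decreasing):
  μ^(1)=21; μ^(2)=9/2; μ^(3)=-34

((0, 0, 0, 4); (0, 2, 2, 0); (3, 0, 0, 0))


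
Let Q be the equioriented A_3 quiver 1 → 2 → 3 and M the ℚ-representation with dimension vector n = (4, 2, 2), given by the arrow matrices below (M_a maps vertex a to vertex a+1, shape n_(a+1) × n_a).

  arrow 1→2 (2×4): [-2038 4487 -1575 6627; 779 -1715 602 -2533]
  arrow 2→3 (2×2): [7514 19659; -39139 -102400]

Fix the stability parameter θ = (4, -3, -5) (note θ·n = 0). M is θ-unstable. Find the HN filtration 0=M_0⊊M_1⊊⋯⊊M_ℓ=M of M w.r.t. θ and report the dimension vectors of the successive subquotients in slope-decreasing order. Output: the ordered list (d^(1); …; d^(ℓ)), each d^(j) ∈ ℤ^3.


Via rank(M_{q-1}∘⋯∘M_p): M ≅ I[1,1]^2, I[1,3]^2.
μ_θ-semistable layers: μ^(1)=4; μ^(2)=-4/3

((2, 0, 0); (2, 2, 2))


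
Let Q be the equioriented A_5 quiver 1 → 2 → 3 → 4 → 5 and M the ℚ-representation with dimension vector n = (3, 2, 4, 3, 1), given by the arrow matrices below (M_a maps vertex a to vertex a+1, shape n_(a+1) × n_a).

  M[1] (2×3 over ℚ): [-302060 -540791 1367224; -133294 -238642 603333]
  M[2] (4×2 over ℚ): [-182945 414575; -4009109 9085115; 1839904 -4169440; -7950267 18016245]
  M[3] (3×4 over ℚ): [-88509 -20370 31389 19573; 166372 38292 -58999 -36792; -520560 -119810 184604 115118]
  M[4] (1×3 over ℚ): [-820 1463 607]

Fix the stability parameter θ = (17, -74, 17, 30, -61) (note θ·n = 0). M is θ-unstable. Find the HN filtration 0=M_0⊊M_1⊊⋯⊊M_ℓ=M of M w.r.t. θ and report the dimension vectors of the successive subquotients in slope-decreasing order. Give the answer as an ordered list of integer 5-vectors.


Interval decomposition of M: I[1,1], I[1,2], I[1,3], I[3,4]^2, I[3,5].
HN type (ℓ=4): μ^(1)=30; μ^(2)=17; μ^(3)=-14/3; μ^(4)=-57/2

((0, 0, 0, 2, 0); (1, 0, 3, 0, 0); (0, 0, 1, 1, 1); (2, 2, 0, 0, 0))


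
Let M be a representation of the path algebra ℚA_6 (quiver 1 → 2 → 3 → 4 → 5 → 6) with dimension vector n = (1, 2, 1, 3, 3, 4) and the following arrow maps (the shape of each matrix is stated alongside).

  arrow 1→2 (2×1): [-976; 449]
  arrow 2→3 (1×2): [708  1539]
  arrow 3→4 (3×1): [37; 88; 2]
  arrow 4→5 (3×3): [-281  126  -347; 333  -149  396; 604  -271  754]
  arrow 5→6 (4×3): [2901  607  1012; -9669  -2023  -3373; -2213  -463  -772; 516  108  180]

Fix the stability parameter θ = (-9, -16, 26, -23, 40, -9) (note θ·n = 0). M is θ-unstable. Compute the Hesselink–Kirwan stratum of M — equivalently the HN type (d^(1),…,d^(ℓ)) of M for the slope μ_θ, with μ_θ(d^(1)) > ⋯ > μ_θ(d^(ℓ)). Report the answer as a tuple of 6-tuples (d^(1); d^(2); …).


Barcode: M ≅ I[1,5], I[2,2], I[4,6]^2, I[6,6]^2. HN layers by μ_θ (7 steps, strictly decreasing):
  μ^(1)=40; μ^(2)=31/2; μ^(3)=3/2; μ^(4)=-9; μ^(5)=-25/2; μ^(6)=-16; μ^(7)=-23

((0, 0, 0, 0, 1, 0); (0, 0, 0, 0, 2, 2); (0, 0, 1, 1, 0, 0); (0, 0, 0, 0, 0, 2); (1, 1, 0, 0, 0, 0); (0, 1, 0, 0, 0, 0); (0, 0, 0, 2, 0, 0))
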